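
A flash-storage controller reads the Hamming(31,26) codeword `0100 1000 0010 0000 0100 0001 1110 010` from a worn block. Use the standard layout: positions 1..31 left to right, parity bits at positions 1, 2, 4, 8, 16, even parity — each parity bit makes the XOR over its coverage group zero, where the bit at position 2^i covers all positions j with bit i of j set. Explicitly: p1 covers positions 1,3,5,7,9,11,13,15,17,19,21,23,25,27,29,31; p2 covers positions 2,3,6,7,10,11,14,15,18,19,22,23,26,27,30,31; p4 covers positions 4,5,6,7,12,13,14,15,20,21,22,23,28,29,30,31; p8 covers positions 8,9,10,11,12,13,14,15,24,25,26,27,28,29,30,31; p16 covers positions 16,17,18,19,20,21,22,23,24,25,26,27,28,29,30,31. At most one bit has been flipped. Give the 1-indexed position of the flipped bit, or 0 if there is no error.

0

s1: b1⊕b3⊕b5⊕b7⊕b9⊕b11⊕b13⊕b15⊕b17⊕b19⊕b21⊕b23⊕b25⊕b27⊕b29⊕b31 = 0⊕0⊕1⊕0⊕0⊕1⊕0⊕0⊕0⊕0⊕0⊕0⊕1⊕1⊕0⊕0 = 0
s2: b2⊕b3⊕b6⊕b7⊕b10⊕b11⊕b14⊕b15⊕b18⊕b19⊕b22⊕b23⊕b26⊕b27⊕b30⊕b31 = 1⊕0⊕0⊕0⊕0⊕1⊕0⊕0⊕1⊕0⊕0⊕0⊕1⊕1⊕1⊕0 = 0
s4: b4⊕b5⊕b6⊕b7⊕b12⊕b13⊕b14⊕b15⊕b20⊕b21⊕b22⊕b23⊕b28⊕b29⊕b30⊕b31 = 0⊕1⊕0⊕0⊕0⊕0⊕0⊕0⊕0⊕0⊕0⊕0⊕0⊕0⊕1⊕0 = 0
s8: b8⊕b9⊕b10⊕b11⊕b12⊕b13⊕b14⊕b15⊕b24⊕b25⊕b26⊕b27⊕b28⊕b29⊕b30⊕b31 = 0⊕0⊕0⊕1⊕0⊕0⊕0⊕0⊕1⊕1⊕1⊕1⊕0⊕0⊕1⊕0 = 0
s16: b16⊕b17⊕b18⊕b19⊕b20⊕b21⊕b22⊕b23⊕b24⊕b25⊕b26⊕b27⊕b28⊕b29⊕b30⊕b31 = 0⊕0⊕1⊕0⊕0⊕0⊕0⊕0⊕1⊕1⊕1⊕1⊕0⊕0⊕1⊕0 = 0
Syndrome (s16...s1) = 00000 → position 0 (no error).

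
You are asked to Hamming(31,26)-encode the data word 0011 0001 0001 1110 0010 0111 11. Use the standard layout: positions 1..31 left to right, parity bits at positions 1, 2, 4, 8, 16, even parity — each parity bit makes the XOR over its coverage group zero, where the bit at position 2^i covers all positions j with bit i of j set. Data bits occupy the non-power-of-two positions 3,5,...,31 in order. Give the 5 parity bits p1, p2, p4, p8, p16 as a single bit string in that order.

Place data bits at non-power-of-two positions: b3=0, b5=0, b6=1, b7=1, b9=0, b10=0, b11=0, b12=1, b13=0, b14=0, b15=0, b17=1, b18=1, b19=1, b20=1, b21=0, b22=0, b23=0, b24=1, b25=0, b26=0, b27=1, b28=1, b29=1, b30=1, b31=1.
p1 = XOR of data positions {3,5,7,9,11,13,15,17,19,21,23,25,27,29,31} = 0⊕0⊕1⊕0⊕0⊕0⊕0⊕1⊕1⊕0⊕0⊕0⊕1⊕1⊕1 = 0
p2 = XOR of data positions {3,6,7,10,11,14,15,18,19,22,23,26,27,30,31} = 0⊕1⊕1⊕0⊕0⊕0⊕0⊕1⊕1⊕0⊕0⊕0⊕1⊕1⊕1 = 1
p4 = XOR of data positions {5,6,7,12,13,14,15,20,21,22,23,28,29,30,31} = 0⊕1⊕1⊕1⊕0⊕0⊕0⊕1⊕0⊕0⊕0⊕1⊕1⊕1⊕1 = 0
p8 = XOR of data positions {9,10,11,12,13,14,15,24,25,26,27,28,29,30,31} = 0⊕0⊕0⊕1⊕0⊕0⊕0⊕1⊕0⊕0⊕1⊕1⊕1⊕1⊕1 = 1
p16 = XOR of data positions {17,18,19,20,21,22,23,24,25,26,27,28,29,30,31} = 1⊕1⊕1⊕1⊕0⊕0⊕0⊕1⊕0⊕0⊕1⊕1⊕1⊕1⊕1 = 0
Parity bits p1,p2,p4,p8,p16 = 01010

01010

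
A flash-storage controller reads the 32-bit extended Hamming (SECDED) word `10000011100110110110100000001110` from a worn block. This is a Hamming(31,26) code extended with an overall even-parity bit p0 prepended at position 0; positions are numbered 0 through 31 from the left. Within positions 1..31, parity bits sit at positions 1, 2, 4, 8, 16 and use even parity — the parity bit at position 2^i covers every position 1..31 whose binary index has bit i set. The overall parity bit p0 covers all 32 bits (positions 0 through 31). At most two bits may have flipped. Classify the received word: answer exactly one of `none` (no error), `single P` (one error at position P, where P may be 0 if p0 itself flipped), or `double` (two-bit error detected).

s1: b1⊕b3⊕b5⊕b7⊕b9⊕b11⊕b13⊕b15⊕b17⊕b19⊕b21⊕b23⊕b25⊕b27⊕b29⊕b31 = 0⊕0⊕0⊕1⊕0⊕1⊕0⊕1⊕1⊕0⊕0⊕0⊕0⊕0⊕1⊕0 = 1
s2: b2⊕b3⊕b6⊕b7⊕b10⊕b11⊕b14⊕b15⊕b18⊕b19⊕b22⊕b23⊕b26⊕b27⊕b30⊕b31 = 0⊕0⊕1⊕1⊕0⊕1⊕1⊕1⊕1⊕0⊕0⊕0⊕0⊕0⊕1⊕0 = 1
s4: b4⊕b5⊕b6⊕b7⊕b12⊕b13⊕b14⊕b15⊕b20⊕b21⊕b22⊕b23⊕b28⊕b29⊕b30⊕b31 = 0⊕0⊕1⊕1⊕1⊕0⊕1⊕1⊕1⊕0⊕0⊕0⊕1⊕1⊕1⊕0 = 1
s8: b8⊕b9⊕b10⊕b11⊕b12⊕b13⊕b14⊕b15⊕b24⊕b25⊕b26⊕b27⊕b28⊕b29⊕b30⊕b31 = 1⊕0⊕0⊕1⊕1⊕0⊕1⊕1⊕0⊕0⊕0⊕0⊕1⊕1⊕1⊕0 = 0
s16: b16⊕b17⊕b18⊕b19⊕b20⊕b21⊕b22⊕b23⊕b24⊕b25⊕b26⊕b27⊕b28⊕b29⊕b30⊕b31 = 0⊕1⊕1⊕0⊕1⊕0⊕0⊕0⊕0⊕0⊕0⊕0⊕1⊕1⊕1⊕0 = 0
Syndrome (s16...s1) = 00111 → position 7.
Overall parity (XOR of all 32 bits, including p0): 1⊕0⊕0⊕0⊕0⊕0⊕1⊕1⊕1⊕0⊕0⊕1⊕1⊕0⊕1⊕1⊕0⊕1⊕1⊕0⊕1⊕0⊕0⊕0⊕0⊕0⊕0⊕0⊕1⊕1⊕1⊕0 = 0
Overall=0, syndrome position=7 → double-bit error detected (uncorrectable).

double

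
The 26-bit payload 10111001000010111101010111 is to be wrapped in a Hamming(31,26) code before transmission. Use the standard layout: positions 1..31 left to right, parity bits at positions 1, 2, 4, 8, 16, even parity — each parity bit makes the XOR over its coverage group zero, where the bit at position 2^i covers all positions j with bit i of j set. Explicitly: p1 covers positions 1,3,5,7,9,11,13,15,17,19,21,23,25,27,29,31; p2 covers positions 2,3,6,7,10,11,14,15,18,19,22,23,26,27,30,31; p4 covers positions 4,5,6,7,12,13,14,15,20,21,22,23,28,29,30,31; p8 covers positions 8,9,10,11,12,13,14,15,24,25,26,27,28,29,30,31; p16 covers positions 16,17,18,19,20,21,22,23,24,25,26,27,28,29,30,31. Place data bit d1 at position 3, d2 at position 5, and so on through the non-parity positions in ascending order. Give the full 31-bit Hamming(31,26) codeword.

Place data bits at non-power-of-two positions: b3=1, b5=0, b6=1, b7=1, b9=1, b10=0, b11=0, b12=1, b13=0, b14=0, b15=0, b17=0, b18=1, b19=0, b20=1, b21=1, b22=1, b23=1, b24=0, b25=1, b26=0, b27=1, b28=0, b29=1, b30=1, b31=1.
p1 = XOR of data positions {3,5,7,9,11,13,15,17,19,21,23,25,27,29,31} = 1⊕0⊕1⊕1⊕0⊕0⊕0⊕0⊕0⊕1⊕1⊕1⊕1⊕1⊕1 = 1
p2 = XOR of data positions {3,6,7,10,11,14,15,18,19,22,23,26,27,30,31} = 1⊕1⊕1⊕0⊕0⊕0⊕0⊕1⊕0⊕1⊕1⊕0⊕1⊕1⊕1 = 1
p4 = XOR of data positions {5,6,7,12,13,14,15,20,21,22,23,28,29,30,31} = 0⊕1⊕1⊕1⊕0⊕0⊕0⊕1⊕1⊕1⊕1⊕0⊕1⊕1⊕1 = 0
p8 = XOR of data positions {9,10,11,12,13,14,15,24,25,26,27,28,29,30,31} = 1⊕0⊕0⊕1⊕0⊕0⊕0⊕0⊕1⊕0⊕1⊕0⊕1⊕1⊕1 = 1
p16 = XOR of data positions {17,18,19,20,21,22,23,24,25,26,27,28,29,30,31} = 0⊕1⊕0⊕1⊕1⊕1⊕1⊕0⊕1⊕0⊕1⊕0⊕1⊕1⊕1 = 0
Codeword b1..b31 = 1110011110010000010111101010111

1110011110010000010111101010111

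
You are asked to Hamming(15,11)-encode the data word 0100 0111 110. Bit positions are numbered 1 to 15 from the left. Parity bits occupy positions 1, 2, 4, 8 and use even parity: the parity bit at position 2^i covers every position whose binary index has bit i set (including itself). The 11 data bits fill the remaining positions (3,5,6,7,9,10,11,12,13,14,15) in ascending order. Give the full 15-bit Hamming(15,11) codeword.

Place data bits at non-power-of-two positions: b3=0, b5=1, b6=0, b7=0, b9=0, b10=1, b11=1, b12=1, b13=1, b14=1, b15=0.
p1 = XOR of data positions {3,5,7,9,11,13,15} = 0⊕1⊕0⊕0⊕1⊕1⊕0 = 1
p2 = XOR of data positions {3,6,7,10,11,14,15} = 0⊕0⊕0⊕1⊕1⊕1⊕0 = 1
p4 = XOR of data positions {5,6,7,12,13,14,15} = 1⊕0⊕0⊕1⊕1⊕1⊕0 = 0
p8 = XOR of data positions {9,10,11,12,13,14,15} = 0⊕1⊕1⊕1⊕1⊕1⊕0 = 1
Codeword b1..b15 = 110010010111110

110010010111110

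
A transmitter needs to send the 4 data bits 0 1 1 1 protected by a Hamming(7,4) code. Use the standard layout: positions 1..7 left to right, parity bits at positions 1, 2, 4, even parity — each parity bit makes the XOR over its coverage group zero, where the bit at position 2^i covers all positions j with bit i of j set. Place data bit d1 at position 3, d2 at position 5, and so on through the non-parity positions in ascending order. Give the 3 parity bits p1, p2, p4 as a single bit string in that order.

Place data bits at non-power-of-two positions: b3=0, b5=1, b6=1, b7=1.
p1 = XOR of data positions {3,5,7} = 0⊕1⊕1 = 0
p2 = XOR of data positions {3,6,7} = 0⊕1⊕1 = 0
p4 = XOR of data positions {5,6,7} = 1⊕1⊕1 = 1
Parity bits p1,p2,p4 = 001

001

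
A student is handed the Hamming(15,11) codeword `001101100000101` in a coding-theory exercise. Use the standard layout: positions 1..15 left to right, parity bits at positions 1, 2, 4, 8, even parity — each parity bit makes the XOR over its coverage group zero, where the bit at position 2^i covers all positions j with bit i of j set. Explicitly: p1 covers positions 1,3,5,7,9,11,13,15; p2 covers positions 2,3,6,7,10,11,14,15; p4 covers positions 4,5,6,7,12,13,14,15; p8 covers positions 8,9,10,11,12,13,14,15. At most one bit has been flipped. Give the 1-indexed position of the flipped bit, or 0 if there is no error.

s1: b1⊕b3⊕b5⊕b7⊕b9⊕b11⊕b13⊕b15 = 0⊕1⊕0⊕1⊕0⊕0⊕1⊕1 = 0
s2: b2⊕b3⊕b6⊕b7⊕b10⊕b11⊕b14⊕b15 = 0⊕1⊕1⊕1⊕0⊕0⊕0⊕1 = 0
s4: b4⊕b5⊕b6⊕b7⊕b12⊕b13⊕b14⊕b15 = 1⊕0⊕1⊕1⊕0⊕1⊕0⊕1 = 1
s8: b8⊕b9⊕b10⊕b11⊕b12⊕b13⊕b14⊕b15 = 0⊕0⊕0⊕0⊕0⊕1⊕0⊕1 = 0
Syndrome (s8...s1) = 0100 → position 4.

4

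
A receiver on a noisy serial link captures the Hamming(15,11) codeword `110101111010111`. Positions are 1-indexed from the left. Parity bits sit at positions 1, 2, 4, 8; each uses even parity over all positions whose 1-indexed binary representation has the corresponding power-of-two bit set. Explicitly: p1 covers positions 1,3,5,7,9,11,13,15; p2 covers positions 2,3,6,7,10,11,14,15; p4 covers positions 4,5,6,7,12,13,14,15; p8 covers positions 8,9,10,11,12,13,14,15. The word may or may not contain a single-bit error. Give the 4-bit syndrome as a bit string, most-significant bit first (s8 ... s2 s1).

0000

s1: b1⊕b3⊕b5⊕b7⊕b9⊕b11⊕b13⊕b15 = 1⊕0⊕0⊕1⊕1⊕1⊕1⊕1 = 0
s2: b2⊕b3⊕b6⊕b7⊕b10⊕b11⊕b14⊕b15 = 1⊕0⊕1⊕1⊕0⊕1⊕1⊕1 = 0
s4: b4⊕b5⊕b6⊕b7⊕b12⊕b13⊕b14⊕b15 = 1⊕0⊕1⊕1⊕0⊕1⊕1⊕1 = 0
s8: b8⊕b9⊕b10⊕b11⊕b12⊕b13⊕b14⊕b15 = 1⊕1⊕0⊕1⊕0⊕1⊕1⊕1 = 0
Syndrome (s8...s1) = 0000 → position 0 (no error).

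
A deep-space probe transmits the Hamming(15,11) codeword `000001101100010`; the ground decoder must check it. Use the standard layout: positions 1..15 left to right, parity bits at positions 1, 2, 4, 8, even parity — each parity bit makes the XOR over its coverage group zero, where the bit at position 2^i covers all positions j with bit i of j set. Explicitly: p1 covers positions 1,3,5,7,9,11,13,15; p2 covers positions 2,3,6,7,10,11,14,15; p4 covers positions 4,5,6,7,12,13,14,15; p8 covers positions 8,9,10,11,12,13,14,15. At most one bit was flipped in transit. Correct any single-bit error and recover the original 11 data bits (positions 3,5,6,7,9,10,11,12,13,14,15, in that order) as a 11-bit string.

s1: b1⊕b3⊕b5⊕b7⊕b9⊕b11⊕b13⊕b15 = 0⊕0⊕0⊕1⊕1⊕0⊕0⊕0 = 0
s2: b2⊕b3⊕b6⊕b7⊕b10⊕b11⊕b14⊕b15 = 0⊕0⊕1⊕1⊕1⊕0⊕1⊕0 = 0
s4: b4⊕b5⊕b6⊕b7⊕b12⊕b13⊕b14⊕b15 = 0⊕0⊕1⊕1⊕0⊕0⊕1⊕0 = 1
s8: b8⊕b9⊕b10⊕b11⊕b12⊕b13⊕b14⊕b15 = 0⊕1⊕1⊕0⊕0⊕0⊕1⊕0 = 1
Syndrome (s8...s1) = 1100 → position 12.
Flip bit 12: corrected codeword = 000001101101010
Data bits at positions 3,5,6,7,9,10,11,12,13,14,15: 00111101010

00111101010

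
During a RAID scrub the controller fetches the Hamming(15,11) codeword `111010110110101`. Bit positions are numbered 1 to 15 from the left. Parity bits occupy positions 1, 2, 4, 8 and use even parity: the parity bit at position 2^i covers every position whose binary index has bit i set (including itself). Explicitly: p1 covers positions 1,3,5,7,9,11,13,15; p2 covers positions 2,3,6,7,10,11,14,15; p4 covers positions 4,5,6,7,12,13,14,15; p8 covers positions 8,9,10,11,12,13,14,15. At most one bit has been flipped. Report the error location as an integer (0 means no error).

9

s1: b1⊕b3⊕b5⊕b7⊕b9⊕b11⊕b13⊕b15 = 1⊕1⊕1⊕1⊕0⊕1⊕1⊕1 = 1
s2: b2⊕b3⊕b6⊕b7⊕b10⊕b11⊕b14⊕b15 = 1⊕1⊕0⊕1⊕1⊕1⊕0⊕1 = 0
s4: b4⊕b5⊕b6⊕b7⊕b12⊕b13⊕b14⊕b15 = 0⊕1⊕0⊕1⊕0⊕1⊕0⊕1 = 0
s8: b8⊕b9⊕b10⊕b11⊕b12⊕b13⊕b14⊕b15 = 1⊕0⊕1⊕1⊕0⊕1⊕0⊕1 = 1
Syndrome (s8...s1) = 1001 → position 9.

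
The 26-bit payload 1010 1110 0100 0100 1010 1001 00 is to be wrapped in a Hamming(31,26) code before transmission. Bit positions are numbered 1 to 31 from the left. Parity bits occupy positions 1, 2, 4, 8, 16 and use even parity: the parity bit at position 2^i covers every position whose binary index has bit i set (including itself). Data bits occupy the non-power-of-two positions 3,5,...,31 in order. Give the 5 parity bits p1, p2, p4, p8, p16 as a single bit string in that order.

Place data bits at non-power-of-two positions: b3=1, b5=0, b6=1, b7=0, b9=1, b10=1, b11=1, b12=0, b13=0, b14=1, b15=0, b17=0, b18=0, b19=1, b20=0, b21=0, b22=1, b23=0, b24=1, b25=0, b26=1, b27=0, b28=0, b29=1, b30=0, b31=0.
p1 = XOR of data positions {3,5,7,9,11,13,15,17,19,21,23,25,27,29,31} = 1⊕0⊕0⊕1⊕1⊕0⊕0⊕0⊕1⊕0⊕0⊕0⊕0⊕1⊕0 = 1
p2 = XOR of data positions {3,6,7,10,11,14,15,18,19,22,23,26,27,30,31} = 1⊕1⊕0⊕1⊕1⊕1⊕0⊕0⊕1⊕1⊕0⊕1⊕0⊕0⊕0 = 0
p4 = XOR of data positions {5,6,7,12,13,14,15,20,21,22,23,28,29,30,31} = 0⊕1⊕0⊕0⊕0⊕1⊕0⊕0⊕0⊕1⊕0⊕0⊕1⊕0⊕0 = 0
p8 = XOR of data positions {9,10,11,12,13,14,15,24,25,26,27,28,29,30,31} = 1⊕1⊕1⊕0⊕0⊕1⊕0⊕1⊕0⊕1⊕0⊕0⊕1⊕0⊕0 = 1
p16 = XOR of data positions {17,18,19,20,21,22,23,24,25,26,27,28,29,30,31} = 0⊕0⊕1⊕0⊕0⊕1⊕0⊕1⊕0⊕1⊕0⊕0⊕1⊕0⊕0 = 1
Parity bits p1,p2,p4,p8,p16 = 10011

10011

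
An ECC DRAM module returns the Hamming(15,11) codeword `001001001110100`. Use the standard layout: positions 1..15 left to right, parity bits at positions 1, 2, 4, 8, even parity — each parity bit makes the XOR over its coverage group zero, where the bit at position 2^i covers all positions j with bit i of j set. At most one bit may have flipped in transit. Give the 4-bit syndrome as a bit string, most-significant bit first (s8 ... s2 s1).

s1: b1⊕b3⊕b5⊕b7⊕b9⊕b11⊕b13⊕b15 = 0⊕1⊕0⊕0⊕1⊕1⊕1⊕0 = 0
s2: b2⊕b3⊕b6⊕b7⊕b10⊕b11⊕b14⊕b15 = 0⊕1⊕1⊕0⊕1⊕1⊕0⊕0 = 0
s4: b4⊕b5⊕b6⊕b7⊕b12⊕b13⊕b14⊕b15 = 0⊕0⊕1⊕0⊕0⊕1⊕0⊕0 = 0
s8: b8⊕b9⊕b10⊕b11⊕b12⊕b13⊕b14⊕b15 = 0⊕1⊕1⊕1⊕0⊕1⊕0⊕0 = 0
Syndrome (s8...s1) = 0000 → position 0 (no error).

0000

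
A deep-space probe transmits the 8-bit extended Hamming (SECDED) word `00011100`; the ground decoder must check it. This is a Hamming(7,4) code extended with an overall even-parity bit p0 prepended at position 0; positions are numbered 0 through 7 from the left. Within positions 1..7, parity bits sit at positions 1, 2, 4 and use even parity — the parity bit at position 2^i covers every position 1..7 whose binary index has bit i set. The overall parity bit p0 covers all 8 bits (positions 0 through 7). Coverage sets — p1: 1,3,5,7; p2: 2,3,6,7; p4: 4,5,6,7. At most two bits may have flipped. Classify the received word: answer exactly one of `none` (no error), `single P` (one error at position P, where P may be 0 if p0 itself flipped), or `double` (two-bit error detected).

s1: b1⊕b3⊕b5⊕b7 = 0⊕1⊕1⊕0 = 0
s2: b2⊕b3⊕b6⊕b7 = 0⊕1⊕0⊕0 = 1
s4: b4⊕b5⊕b6⊕b7 = 1⊕1⊕0⊕0 = 0
Syndrome (s4...s1) = 010 → position 2.
Overall parity (XOR of all 8 bits, including p0): 0⊕0⊕0⊕1⊕1⊕1⊕0⊕0 = 1
Overall=1, syndrome position=2 → single-bit error at position 2.

single 2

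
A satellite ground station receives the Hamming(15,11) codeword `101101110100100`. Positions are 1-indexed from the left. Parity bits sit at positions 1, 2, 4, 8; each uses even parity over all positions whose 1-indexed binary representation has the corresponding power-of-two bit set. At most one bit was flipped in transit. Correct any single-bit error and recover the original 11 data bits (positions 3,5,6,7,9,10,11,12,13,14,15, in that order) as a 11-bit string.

s1: b1⊕b3⊕b5⊕b7⊕b9⊕b11⊕b13⊕b15 = 1⊕1⊕0⊕1⊕0⊕0⊕1⊕0 = 0
s2: b2⊕b3⊕b6⊕b7⊕b10⊕b11⊕b14⊕b15 = 0⊕1⊕1⊕1⊕1⊕0⊕0⊕0 = 0
s4: b4⊕b5⊕b6⊕b7⊕b12⊕b13⊕b14⊕b15 = 1⊕0⊕1⊕1⊕0⊕1⊕0⊕0 = 0
s8: b8⊕b9⊕b10⊕b11⊕b12⊕b13⊕b14⊕b15 = 1⊕0⊕1⊕0⊕0⊕1⊕0⊕0 = 1
Syndrome (s8...s1) = 1000 → position 8.
Flip bit 8: corrected codeword = 101101100100100
Data bits at positions 3,5,6,7,9,10,11,12,13,14,15: 10110100100

10110100100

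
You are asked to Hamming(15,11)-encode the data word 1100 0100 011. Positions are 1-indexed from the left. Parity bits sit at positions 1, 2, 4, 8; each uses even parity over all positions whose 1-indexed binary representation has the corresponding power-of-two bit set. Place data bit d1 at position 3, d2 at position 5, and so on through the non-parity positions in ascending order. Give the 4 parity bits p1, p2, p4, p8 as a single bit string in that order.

1011

Place data bits at non-power-of-two positions: b3=1, b5=1, b6=0, b7=0, b9=0, b10=1, b11=0, b12=0, b13=0, b14=1, b15=1.
p1 = XOR of data positions {3,5,7,9,11,13,15} = 1⊕1⊕0⊕0⊕0⊕0⊕1 = 1
p2 = XOR of data positions {3,6,7,10,11,14,15} = 1⊕0⊕0⊕1⊕0⊕1⊕1 = 0
p4 = XOR of data positions {5,6,7,12,13,14,15} = 1⊕0⊕0⊕0⊕0⊕1⊕1 = 1
p8 = XOR of data positions {9,10,11,12,13,14,15} = 0⊕1⊕0⊕0⊕0⊕1⊕1 = 1
Parity bits p1,p2,p4,p8 = 1011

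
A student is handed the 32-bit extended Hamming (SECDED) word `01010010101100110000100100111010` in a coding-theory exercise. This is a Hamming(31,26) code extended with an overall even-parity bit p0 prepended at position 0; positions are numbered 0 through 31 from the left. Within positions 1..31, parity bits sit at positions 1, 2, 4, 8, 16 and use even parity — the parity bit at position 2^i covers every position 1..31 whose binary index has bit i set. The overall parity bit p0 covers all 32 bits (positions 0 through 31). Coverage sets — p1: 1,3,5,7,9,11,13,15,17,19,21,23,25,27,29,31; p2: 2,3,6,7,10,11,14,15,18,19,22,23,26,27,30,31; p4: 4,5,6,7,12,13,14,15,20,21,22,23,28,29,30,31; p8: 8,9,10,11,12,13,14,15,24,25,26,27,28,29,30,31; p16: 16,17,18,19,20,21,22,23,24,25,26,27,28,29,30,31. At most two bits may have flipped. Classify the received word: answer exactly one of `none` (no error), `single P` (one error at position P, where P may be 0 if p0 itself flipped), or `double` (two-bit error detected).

double

s1: b1⊕b3⊕b5⊕b7⊕b9⊕b11⊕b13⊕b15⊕b17⊕b19⊕b21⊕b23⊕b25⊕b27⊕b29⊕b31 = 1⊕1⊕0⊕0⊕0⊕1⊕0⊕1⊕0⊕0⊕0⊕1⊕0⊕1⊕0⊕0 = 0
s2: b2⊕b3⊕b6⊕b7⊕b10⊕b11⊕b14⊕b15⊕b18⊕b19⊕b22⊕b23⊕b26⊕b27⊕b30⊕b31 = 0⊕1⊕1⊕0⊕1⊕1⊕1⊕1⊕0⊕0⊕0⊕1⊕1⊕1⊕1⊕0 = 0
s4: b4⊕b5⊕b6⊕b7⊕b12⊕b13⊕b14⊕b15⊕b20⊕b21⊕b22⊕b23⊕b28⊕b29⊕b30⊕b31 = 0⊕0⊕1⊕0⊕0⊕0⊕1⊕1⊕1⊕0⊕0⊕1⊕1⊕0⊕1⊕0 = 1
s8: b8⊕b9⊕b10⊕b11⊕b12⊕b13⊕b14⊕b15⊕b24⊕b25⊕b26⊕b27⊕b28⊕b29⊕b30⊕b31 = 1⊕0⊕1⊕1⊕0⊕0⊕1⊕1⊕0⊕0⊕1⊕1⊕1⊕0⊕1⊕0 = 1
s16: b16⊕b17⊕b18⊕b19⊕b20⊕b21⊕b22⊕b23⊕b24⊕b25⊕b26⊕b27⊕b28⊕b29⊕b30⊕b31 = 0⊕0⊕0⊕0⊕1⊕0⊕0⊕1⊕0⊕0⊕1⊕1⊕1⊕0⊕1⊕0 = 0
Syndrome (s16...s1) = 01100 → position 12.
Overall parity (XOR of all 32 bits, including p0): 0⊕1⊕0⊕1⊕0⊕0⊕1⊕0⊕1⊕0⊕1⊕1⊕0⊕0⊕1⊕1⊕0⊕0⊕0⊕0⊕1⊕0⊕0⊕1⊕0⊕0⊕1⊕1⊕1⊕0⊕1⊕0 = 0
Overall=0, syndrome position=12 → double-bit error detected (uncorrectable).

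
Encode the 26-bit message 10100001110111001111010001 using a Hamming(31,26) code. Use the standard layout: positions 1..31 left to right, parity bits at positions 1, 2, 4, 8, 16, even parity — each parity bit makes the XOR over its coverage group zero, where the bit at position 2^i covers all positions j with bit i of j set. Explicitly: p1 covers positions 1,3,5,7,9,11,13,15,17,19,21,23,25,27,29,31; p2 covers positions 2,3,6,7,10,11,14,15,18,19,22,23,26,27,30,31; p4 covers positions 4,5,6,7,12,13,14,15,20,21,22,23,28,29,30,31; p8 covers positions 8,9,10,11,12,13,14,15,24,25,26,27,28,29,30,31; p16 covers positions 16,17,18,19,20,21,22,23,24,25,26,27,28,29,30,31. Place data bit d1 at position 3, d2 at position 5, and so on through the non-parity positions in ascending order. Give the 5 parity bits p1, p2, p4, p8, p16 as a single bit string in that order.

Place data bits at non-power-of-two positions: b3=1, b5=0, b6=1, b7=0, b9=0, b10=0, b11=0, b12=1, b13=1, b14=1, b15=0, b17=1, b18=1, b19=1, b20=0, b21=0, b22=1, b23=1, b24=1, b25=1, b26=0, b27=1, b28=0, b29=0, b30=0, b31=1.
p1 = XOR of data positions {3,5,7,9,11,13,15,17,19,21,23,25,27,29,31} = 1⊕0⊕0⊕0⊕0⊕1⊕0⊕1⊕1⊕0⊕1⊕1⊕1⊕0⊕1 = 0
p2 = XOR of data positions {3,6,7,10,11,14,15,18,19,22,23,26,27,30,31} = 1⊕1⊕0⊕0⊕0⊕1⊕0⊕1⊕1⊕1⊕1⊕0⊕1⊕0⊕1 = 1
p4 = XOR of data positions {5,6,7,12,13,14,15,20,21,22,23,28,29,30,31} = 0⊕1⊕0⊕1⊕1⊕1⊕0⊕0⊕0⊕1⊕1⊕0⊕0⊕0⊕1 = 1
p8 = XOR of data positions {9,10,11,12,13,14,15,24,25,26,27,28,29,30,31} = 0⊕0⊕0⊕1⊕1⊕1⊕0⊕1⊕1⊕0⊕1⊕0⊕0⊕0⊕1 = 1
p16 = XOR of data positions {17,18,19,20,21,22,23,24,25,26,27,28,29,30,31} = 1⊕1⊕1⊕0⊕0⊕1⊕1⊕1⊕1⊕0⊕1⊕0⊕0⊕0⊕1 = 1
Parity bits p1,p2,p4,p8,p16 = 01111

01111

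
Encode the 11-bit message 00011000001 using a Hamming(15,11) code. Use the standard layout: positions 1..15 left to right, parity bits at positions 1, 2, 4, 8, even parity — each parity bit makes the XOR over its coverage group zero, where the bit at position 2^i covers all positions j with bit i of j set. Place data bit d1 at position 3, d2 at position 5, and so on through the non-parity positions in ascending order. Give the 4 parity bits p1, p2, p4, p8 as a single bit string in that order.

Place data bits at non-power-of-two positions: b3=0, b5=0, b6=0, b7=1, b9=1, b10=0, b11=0, b12=0, b13=0, b14=0, b15=1.
p1 = XOR of data positions {3,5,7,9,11,13,15} = 0⊕0⊕1⊕1⊕0⊕0⊕1 = 1
p2 = XOR of data positions {3,6,7,10,11,14,15} = 0⊕0⊕1⊕0⊕0⊕0⊕1 = 0
p4 = XOR of data positions {5,6,7,12,13,14,15} = 0⊕0⊕1⊕0⊕0⊕0⊕1 = 0
p8 = XOR of data positions {9,10,11,12,13,14,15} = 1⊕0⊕0⊕0⊕0⊕0⊕1 = 0
Parity bits p1,p2,p4,p8 = 1000

1000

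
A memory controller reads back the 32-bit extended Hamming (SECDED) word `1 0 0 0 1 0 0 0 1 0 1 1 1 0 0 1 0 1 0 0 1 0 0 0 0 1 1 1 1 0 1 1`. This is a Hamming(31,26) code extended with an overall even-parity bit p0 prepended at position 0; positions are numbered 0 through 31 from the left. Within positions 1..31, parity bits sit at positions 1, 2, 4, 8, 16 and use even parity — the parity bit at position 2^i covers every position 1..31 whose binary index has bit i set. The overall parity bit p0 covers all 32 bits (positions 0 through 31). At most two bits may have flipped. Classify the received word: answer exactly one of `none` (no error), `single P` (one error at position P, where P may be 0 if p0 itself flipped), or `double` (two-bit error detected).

s1: b1⊕b3⊕b5⊕b7⊕b9⊕b11⊕b13⊕b15⊕b17⊕b19⊕b21⊕b23⊕b25⊕b27⊕b29⊕b31 = 0⊕0⊕0⊕0⊕0⊕1⊕0⊕1⊕1⊕0⊕0⊕0⊕1⊕1⊕0⊕1 = 0
s2: b2⊕b3⊕b6⊕b7⊕b10⊕b11⊕b14⊕b15⊕b18⊕b19⊕b22⊕b23⊕b26⊕b27⊕b30⊕b31 = 0⊕0⊕0⊕0⊕1⊕1⊕0⊕1⊕0⊕0⊕0⊕0⊕1⊕1⊕1⊕1 = 1
s4: b4⊕b5⊕b6⊕b7⊕b12⊕b13⊕b14⊕b15⊕b20⊕b21⊕b22⊕b23⊕b28⊕b29⊕b30⊕b31 = 1⊕0⊕0⊕0⊕1⊕0⊕0⊕1⊕1⊕0⊕0⊕0⊕1⊕0⊕1⊕1 = 1
s8: b8⊕b9⊕b10⊕b11⊕b12⊕b13⊕b14⊕b15⊕b24⊕b25⊕b26⊕b27⊕b28⊕b29⊕b30⊕b31 = 1⊕0⊕1⊕1⊕1⊕0⊕0⊕1⊕0⊕1⊕1⊕1⊕1⊕0⊕1⊕1 = 1
s16: b16⊕b17⊕b18⊕b19⊕b20⊕b21⊕b22⊕b23⊕b24⊕b25⊕b26⊕b27⊕b28⊕b29⊕b30⊕b31 = 0⊕1⊕0⊕0⊕1⊕0⊕0⊕0⊕0⊕1⊕1⊕1⊕1⊕0⊕1⊕1 = 0
Syndrome (s16...s1) = 01110 → position 14.
Overall parity (XOR of all 32 bits, including p0): 1⊕0⊕0⊕0⊕1⊕0⊕0⊕0⊕1⊕0⊕1⊕1⊕1⊕0⊕0⊕1⊕0⊕1⊕0⊕0⊕1⊕0⊕0⊕0⊕0⊕1⊕1⊕1⊕1⊕0⊕1⊕1 = 1
Overall=1, syndrome position=14 → single-bit error at position 14.

single 14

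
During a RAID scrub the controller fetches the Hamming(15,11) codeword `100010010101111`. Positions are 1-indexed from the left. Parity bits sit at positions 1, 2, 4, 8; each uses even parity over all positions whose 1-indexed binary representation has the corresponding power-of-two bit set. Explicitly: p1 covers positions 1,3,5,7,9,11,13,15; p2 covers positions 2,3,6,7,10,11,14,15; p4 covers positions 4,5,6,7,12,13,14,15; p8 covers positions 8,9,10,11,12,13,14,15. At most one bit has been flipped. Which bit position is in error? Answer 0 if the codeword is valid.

6

s1: b1⊕b3⊕b5⊕b7⊕b9⊕b11⊕b13⊕b15 = 1⊕0⊕1⊕0⊕0⊕0⊕1⊕1 = 0
s2: b2⊕b3⊕b6⊕b7⊕b10⊕b11⊕b14⊕b15 = 0⊕0⊕0⊕0⊕1⊕0⊕1⊕1 = 1
s4: b4⊕b5⊕b6⊕b7⊕b12⊕b13⊕b14⊕b15 = 0⊕1⊕0⊕0⊕1⊕1⊕1⊕1 = 1
s8: b8⊕b9⊕b10⊕b11⊕b12⊕b13⊕b14⊕b15 = 1⊕0⊕1⊕0⊕1⊕1⊕1⊕1 = 0
Syndrome (s8...s1) = 0110 → position 6.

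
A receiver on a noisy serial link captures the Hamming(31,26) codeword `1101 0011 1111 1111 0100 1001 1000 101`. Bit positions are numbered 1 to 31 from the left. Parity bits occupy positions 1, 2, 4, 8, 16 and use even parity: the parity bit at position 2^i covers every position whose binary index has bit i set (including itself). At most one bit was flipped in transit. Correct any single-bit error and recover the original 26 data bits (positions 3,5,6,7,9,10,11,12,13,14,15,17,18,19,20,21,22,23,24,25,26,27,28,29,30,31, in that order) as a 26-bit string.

s1: b1⊕b3⊕b5⊕b7⊕b9⊕b11⊕b13⊕b15⊕b17⊕b19⊕b21⊕b23⊕b25⊕b27⊕b29⊕b31 = 1⊕0⊕0⊕1⊕1⊕1⊕1⊕1⊕0⊕0⊕1⊕0⊕1⊕0⊕1⊕1 = 0
s2: b2⊕b3⊕b6⊕b7⊕b10⊕b11⊕b14⊕b15⊕b18⊕b19⊕b22⊕b23⊕b26⊕b27⊕b30⊕b31 = 1⊕0⊕0⊕1⊕1⊕1⊕1⊕1⊕1⊕0⊕0⊕0⊕0⊕0⊕0⊕1 = 0
s4: b4⊕b5⊕b6⊕b7⊕b12⊕b13⊕b14⊕b15⊕b20⊕b21⊕b22⊕b23⊕b28⊕b29⊕b30⊕b31 = 1⊕0⊕0⊕1⊕1⊕1⊕1⊕1⊕0⊕1⊕0⊕0⊕0⊕1⊕0⊕1 = 1
s8: b8⊕b9⊕b10⊕b11⊕b12⊕b13⊕b14⊕b15⊕b24⊕b25⊕b26⊕b27⊕b28⊕b29⊕b30⊕b31 = 1⊕1⊕1⊕1⊕1⊕1⊕1⊕1⊕1⊕1⊕0⊕0⊕0⊕1⊕0⊕1 = 0
s16: b16⊕b17⊕b18⊕b19⊕b20⊕b21⊕b22⊕b23⊕b24⊕b25⊕b26⊕b27⊕b28⊕b29⊕b30⊕b31 = 1⊕0⊕1⊕0⊕0⊕1⊕0⊕0⊕1⊕1⊕0⊕0⊕0⊕1⊕0⊕1 = 1
Syndrome (s16...s1) = 10100 → position 20.
Flip bit 20: corrected codeword = 1101001111111111010110011000101
Data bits at positions 3,5,6,7,9,10,11,12,13,14,15,17,18,19,20,21,22,23,24,25,26,27,28,29,30,31: 00011111111010110011000101

00011111111010110011000101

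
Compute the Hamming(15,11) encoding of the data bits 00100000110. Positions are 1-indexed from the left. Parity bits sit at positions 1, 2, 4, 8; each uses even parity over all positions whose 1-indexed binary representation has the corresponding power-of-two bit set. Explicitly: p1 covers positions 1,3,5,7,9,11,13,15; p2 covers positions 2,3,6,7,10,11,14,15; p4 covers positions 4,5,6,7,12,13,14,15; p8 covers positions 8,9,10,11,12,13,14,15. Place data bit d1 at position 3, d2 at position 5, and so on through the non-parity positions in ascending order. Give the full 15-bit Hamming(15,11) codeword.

100101000000110

Place data bits at non-power-of-two positions: b3=0, b5=0, b6=1, b7=0, b9=0, b10=0, b11=0, b12=0, b13=1, b14=1, b15=0.
p1 = XOR of data positions {3,5,7,9,11,13,15} = 0⊕0⊕0⊕0⊕0⊕1⊕0 = 1
p2 = XOR of data positions {3,6,7,10,11,14,15} = 0⊕1⊕0⊕0⊕0⊕1⊕0 = 0
p4 = XOR of data positions {5,6,7,12,13,14,15} = 0⊕1⊕0⊕0⊕1⊕1⊕0 = 1
p8 = XOR of data positions {9,10,11,12,13,14,15} = 0⊕0⊕0⊕0⊕1⊕1⊕0 = 0
Codeword b1..b15 = 100101000000110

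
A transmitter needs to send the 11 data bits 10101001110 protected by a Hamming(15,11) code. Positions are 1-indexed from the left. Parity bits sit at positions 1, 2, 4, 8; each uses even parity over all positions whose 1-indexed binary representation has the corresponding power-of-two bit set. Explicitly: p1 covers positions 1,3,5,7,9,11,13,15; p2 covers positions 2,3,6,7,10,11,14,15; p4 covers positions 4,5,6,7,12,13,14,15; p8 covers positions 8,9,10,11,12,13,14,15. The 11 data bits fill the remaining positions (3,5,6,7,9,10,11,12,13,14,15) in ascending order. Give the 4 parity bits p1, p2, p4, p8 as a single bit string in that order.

1100

Place data bits at non-power-of-two positions: b3=1, b5=0, b6=1, b7=0, b9=1, b10=0, b11=0, b12=1, b13=1, b14=1, b15=0.
p1 = XOR of data positions {3,5,7,9,11,13,15} = 1⊕0⊕0⊕1⊕0⊕1⊕0 = 1
p2 = XOR of data positions {3,6,7,10,11,14,15} = 1⊕1⊕0⊕0⊕0⊕1⊕0 = 1
p4 = XOR of data positions {5,6,7,12,13,14,15} = 0⊕1⊕0⊕1⊕1⊕1⊕0 = 0
p8 = XOR of data positions {9,10,11,12,13,14,15} = 1⊕0⊕0⊕1⊕1⊕1⊕0 = 0
Parity bits p1,p2,p4,p8 = 1100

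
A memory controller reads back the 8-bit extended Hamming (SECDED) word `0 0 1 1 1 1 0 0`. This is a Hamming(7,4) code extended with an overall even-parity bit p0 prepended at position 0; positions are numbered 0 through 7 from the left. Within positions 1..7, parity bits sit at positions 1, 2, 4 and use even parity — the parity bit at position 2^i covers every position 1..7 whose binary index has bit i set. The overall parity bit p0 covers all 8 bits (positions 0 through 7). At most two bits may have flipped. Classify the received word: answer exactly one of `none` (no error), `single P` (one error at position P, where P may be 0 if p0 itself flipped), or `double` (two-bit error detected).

none

s1: b1⊕b3⊕b5⊕b7 = 0⊕1⊕1⊕0 = 0
s2: b2⊕b3⊕b6⊕b7 = 1⊕1⊕0⊕0 = 0
s4: b4⊕b5⊕b6⊕b7 = 1⊕1⊕0⊕0 = 0
Syndrome (s4...s1) = 000 → position 0 (no error).
Overall parity (XOR of all 8 bits, including p0): 0⊕0⊕1⊕1⊕1⊕1⊕0⊕0 = 0
Overall=0, syndrome position=0 → no error.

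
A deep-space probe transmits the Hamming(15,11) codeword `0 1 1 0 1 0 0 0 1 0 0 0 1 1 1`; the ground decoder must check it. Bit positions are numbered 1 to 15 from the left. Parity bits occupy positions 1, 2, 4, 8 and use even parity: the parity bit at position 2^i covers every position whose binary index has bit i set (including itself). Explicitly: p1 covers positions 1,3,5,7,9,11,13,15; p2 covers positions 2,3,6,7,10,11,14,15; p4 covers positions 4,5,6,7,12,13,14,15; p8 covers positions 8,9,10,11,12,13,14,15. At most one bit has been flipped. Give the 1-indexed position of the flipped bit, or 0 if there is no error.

1

s1: b1⊕b3⊕b5⊕b7⊕b9⊕b11⊕b13⊕b15 = 0⊕1⊕1⊕0⊕1⊕0⊕1⊕1 = 1
s2: b2⊕b3⊕b6⊕b7⊕b10⊕b11⊕b14⊕b15 = 1⊕1⊕0⊕0⊕0⊕0⊕1⊕1 = 0
s4: b4⊕b5⊕b6⊕b7⊕b12⊕b13⊕b14⊕b15 = 0⊕1⊕0⊕0⊕0⊕1⊕1⊕1 = 0
s8: b8⊕b9⊕b10⊕b11⊕b12⊕b13⊕b14⊕b15 = 0⊕1⊕0⊕0⊕0⊕1⊕1⊕1 = 0
Syndrome (s8...s1) = 0001 → position 1.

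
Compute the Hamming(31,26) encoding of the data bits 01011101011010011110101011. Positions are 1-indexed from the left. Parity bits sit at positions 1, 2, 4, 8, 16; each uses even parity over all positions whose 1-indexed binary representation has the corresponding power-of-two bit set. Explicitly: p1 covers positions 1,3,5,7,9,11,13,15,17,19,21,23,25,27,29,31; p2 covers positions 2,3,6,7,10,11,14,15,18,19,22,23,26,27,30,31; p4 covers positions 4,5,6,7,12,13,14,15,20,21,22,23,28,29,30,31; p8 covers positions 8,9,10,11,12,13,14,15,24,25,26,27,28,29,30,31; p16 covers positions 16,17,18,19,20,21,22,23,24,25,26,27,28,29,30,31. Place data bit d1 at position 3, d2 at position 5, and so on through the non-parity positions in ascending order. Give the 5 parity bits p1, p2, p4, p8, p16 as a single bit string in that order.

Place data bits at non-power-of-two positions: b3=0, b5=1, b6=0, b7=1, b9=1, b10=1, b11=0, b12=1, b13=0, b14=1, b15=1, b17=0, b18=1, b19=0, b20=0, b21=1, b22=1, b23=1, b24=1, b25=0, b26=1, b27=0, b28=1, b29=0, b30=1, b31=1.
p1 = XOR of data positions {3,5,7,9,11,13,15,17,19,21,23,25,27,29,31} = 0⊕1⊕1⊕1⊕0⊕0⊕1⊕0⊕0⊕1⊕1⊕0⊕0⊕0⊕1 = 1
p2 = XOR of data positions {3,6,7,10,11,14,15,18,19,22,23,26,27,30,31} = 0⊕0⊕1⊕1⊕0⊕1⊕1⊕1⊕0⊕1⊕1⊕1⊕0⊕1⊕1 = 0
p4 = XOR of data positions {5,6,7,12,13,14,15,20,21,22,23,28,29,30,31} = 1⊕0⊕1⊕1⊕0⊕1⊕1⊕0⊕1⊕1⊕1⊕1⊕0⊕1⊕1 = 1
p8 = XOR of data positions {9,10,11,12,13,14,15,24,25,26,27,28,29,30,31} = 1⊕1⊕0⊕1⊕0⊕1⊕1⊕1⊕0⊕1⊕0⊕1⊕0⊕1⊕1 = 0
p16 = XOR of data positions {17,18,19,20,21,22,23,24,25,26,27,28,29,30,31} = 0⊕1⊕0⊕0⊕1⊕1⊕1⊕1⊕0⊕1⊕0⊕1⊕0⊕1⊕1 = 1
Parity bits p1,p2,p4,p8,p16 = 10101

10101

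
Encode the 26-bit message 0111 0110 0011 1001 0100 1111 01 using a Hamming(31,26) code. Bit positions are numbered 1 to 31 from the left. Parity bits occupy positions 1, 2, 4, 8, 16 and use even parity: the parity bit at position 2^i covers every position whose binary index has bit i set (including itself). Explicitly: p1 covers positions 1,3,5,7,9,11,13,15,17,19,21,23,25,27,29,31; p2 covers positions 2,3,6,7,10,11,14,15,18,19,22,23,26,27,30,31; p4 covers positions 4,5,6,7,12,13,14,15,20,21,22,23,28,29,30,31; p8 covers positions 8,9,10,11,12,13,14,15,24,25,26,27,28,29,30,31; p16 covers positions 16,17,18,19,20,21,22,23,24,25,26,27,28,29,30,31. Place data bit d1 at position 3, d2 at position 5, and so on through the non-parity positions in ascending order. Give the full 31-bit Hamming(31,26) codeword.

0001111001100011110010100111101

Place data bits at non-power-of-two positions: b3=0, b5=1, b6=1, b7=1, b9=0, b10=1, b11=1, b12=0, b13=0, b14=0, b15=1, b17=1, b18=1, b19=0, b20=0, b21=1, b22=0, b23=1, b24=0, b25=0, b26=1, b27=1, b28=1, b29=1, b30=0, b31=1.
p1 = XOR of data positions {3,5,7,9,11,13,15,17,19,21,23,25,27,29,31} = 0⊕1⊕1⊕0⊕1⊕0⊕1⊕1⊕0⊕1⊕1⊕0⊕1⊕1⊕1 = 0
p2 = XOR of data positions {3,6,7,10,11,14,15,18,19,22,23,26,27,30,31} = 0⊕1⊕1⊕1⊕1⊕0⊕1⊕1⊕0⊕0⊕1⊕1⊕1⊕0⊕1 = 0
p4 = XOR of data positions {5,6,7,12,13,14,15,20,21,22,23,28,29,30,31} = 1⊕1⊕1⊕0⊕0⊕0⊕1⊕0⊕1⊕0⊕1⊕1⊕1⊕0⊕1 = 1
p8 = XOR of data positions {9,10,11,12,13,14,15,24,25,26,27,28,29,30,31} = 0⊕1⊕1⊕0⊕0⊕0⊕1⊕0⊕0⊕1⊕1⊕1⊕1⊕0⊕1 = 0
p16 = XOR of data positions {17,18,19,20,21,22,23,24,25,26,27,28,29,30,31} = 1⊕1⊕0⊕0⊕1⊕0⊕1⊕0⊕0⊕1⊕1⊕1⊕1⊕0⊕1 = 1
Codeword b1..b31 = 0001111001100011110010100111101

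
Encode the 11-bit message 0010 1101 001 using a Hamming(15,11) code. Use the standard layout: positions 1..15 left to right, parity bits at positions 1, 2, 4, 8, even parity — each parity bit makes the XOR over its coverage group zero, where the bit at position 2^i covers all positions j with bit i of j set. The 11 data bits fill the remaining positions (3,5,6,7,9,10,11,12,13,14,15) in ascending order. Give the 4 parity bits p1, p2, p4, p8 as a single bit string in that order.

Place data bits at non-power-of-two positions: b3=0, b5=0, b6=1, b7=0, b9=1, b10=1, b11=0, b12=1, b13=0, b14=0, b15=1.
p1 = XOR of data positions {3,5,7,9,11,13,15} = 0⊕0⊕0⊕1⊕0⊕0⊕1 = 0
p2 = XOR of data positions {3,6,7,10,11,14,15} = 0⊕1⊕0⊕1⊕0⊕0⊕1 = 1
p4 = XOR of data positions {5,6,7,12,13,14,15} = 0⊕1⊕0⊕1⊕0⊕0⊕1 = 1
p8 = XOR of data positions {9,10,11,12,13,14,15} = 1⊕1⊕0⊕1⊕0⊕0⊕1 = 0
Parity bits p1,p2,p4,p8 = 0110

0110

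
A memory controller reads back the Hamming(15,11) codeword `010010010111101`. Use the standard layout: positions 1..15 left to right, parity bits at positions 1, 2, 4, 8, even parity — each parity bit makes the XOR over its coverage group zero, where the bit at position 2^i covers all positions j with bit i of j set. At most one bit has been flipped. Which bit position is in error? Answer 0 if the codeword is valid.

0

s1: b1⊕b3⊕b5⊕b7⊕b9⊕b11⊕b13⊕b15 = 0⊕0⊕1⊕0⊕0⊕1⊕1⊕1 = 0
s2: b2⊕b3⊕b6⊕b7⊕b10⊕b11⊕b14⊕b15 = 1⊕0⊕0⊕0⊕1⊕1⊕0⊕1 = 0
s4: b4⊕b5⊕b6⊕b7⊕b12⊕b13⊕b14⊕b15 = 0⊕1⊕0⊕0⊕1⊕1⊕0⊕1 = 0
s8: b8⊕b9⊕b10⊕b11⊕b12⊕b13⊕b14⊕b15 = 1⊕0⊕1⊕1⊕1⊕1⊕0⊕1 = 0
Syndrome (s8...s1) = 0000 → position 0 (no error).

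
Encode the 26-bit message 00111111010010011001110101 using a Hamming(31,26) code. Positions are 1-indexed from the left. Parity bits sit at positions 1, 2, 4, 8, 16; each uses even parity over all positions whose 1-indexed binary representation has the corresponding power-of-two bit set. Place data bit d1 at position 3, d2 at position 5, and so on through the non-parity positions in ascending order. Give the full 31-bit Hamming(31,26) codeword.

0000011011110100010011001110101

Place data bits at non-power-of-two positions: b3=0, b5=0, b6=1, b7=1, b9=1, b10=1, b11=1, b12=1, b13=0, b14=1, b15=0, b17=0, b18=1, b19=0, b20=0, b21=1, b22=1, b23=0, b24=0, b25=1, b26=1, b27=1, b28=0, b29=1, b30=0, b31=1.
p1 = XOR of data positions {3,5,7,9,11,13,15,17,19,21,23,25,27,29,31} = 0⊕0⊕1⊕1⊕1⊕0⊕0⊕0⊕0⊕1⊕0⊕1⊕1⊕1⊕1 = 0
p2 = XOR of data positions {3,6,7,10,11,14,15,18,19,22,23,26,27,30,31} = 0⊕1⊕1⊕1⊕1⊕1⊕0⊕1⊕0⊕1⊕0⊕1⊕1⊕0⊕1 = 0
p4 = XOR of data positions {5,6,7,12,13,14,15,20,21,22,23,28,29,30,31} = 0⊕1⊕1⊕1⊕0⊕1⊕0⊕0⊕1⊕1⊕0⊕0⊕1⊕0⊕1 = 0
p8 = XOR of data positions {9,10,11,12,13,14,15,24,25,26,27,28,29,30,31} = 1⊕1⊕1⊕1⊕0⊕1⊕0⊕0⊕1⊕1⊕1⊕0⊕1⊕0⊕1 = 0
p16 = XOR of data positions {17,18,19,20,21,22,23,24,25,26,27,28,29,30,31} = 0⊕1⊕0⊕0⊕1⊕1⊕0⊕0⊕1⊕1⊕1⊕0⊕1⊕0⊕1 = 0
Codeword b1..b31 = 0000011011110100010011001110101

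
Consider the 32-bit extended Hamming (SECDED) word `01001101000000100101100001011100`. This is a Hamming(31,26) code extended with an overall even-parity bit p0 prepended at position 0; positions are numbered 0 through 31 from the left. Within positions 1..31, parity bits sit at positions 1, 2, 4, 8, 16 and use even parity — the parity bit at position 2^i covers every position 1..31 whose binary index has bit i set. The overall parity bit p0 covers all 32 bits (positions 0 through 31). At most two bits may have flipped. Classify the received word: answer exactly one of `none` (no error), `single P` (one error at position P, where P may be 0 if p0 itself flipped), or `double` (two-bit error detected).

double

s1: b1⊕b3⊕b5⊕b7⊕b9⊕b11⊕b13⊕b15⊕b17⊕b19⊕b21⊕b23⊕b25⊕b27⊕b29⊕b31 = 1⊕0⊕1⊕1⊕0⊕0⊕0⊕0⊕1⊕1⊕0⊕0⊕1⊕1⊕1⊕0 = 0
s2: b2⊕b3⊕b6⊕b7⊕b10⊕b11⊕b14⊕b15⊕b18⊕b19⊕b22⊕b23⊕b26⊕b27⊕b30⊕b31 = 0⊕0⊕0⊕1⊕0⊕0⊕1⊕0⊕0⊕1⊕0⊕0⊕0⊕1⊕0⊕0 = 0
s4: b4⊕b5⊕b6⊕b7⊕b12⊕b13⊕b14⊕b15⊕b20⊕b21⊕b22⊕b23⊕b28⊕b29⊕b30⊕b31 = 1⊕1⊕0⊕1⊕0⊕0⊕1⊕0⊕1⊕0⊕0⊕0⊕1⊕1⊕0⊕0 = 1
s8: b8⊕b9⊕b10⊕b11⊕b12⊕b13⊕b14⊕b15⊕b24⊕b25⊕b26⊕b27⊕b28⊕b29⊕b30⊕b31 = 0⊕0⊕0⊕0⊕0⊕0⊕1⊕0⊕0⊕1⊕0⊕1⊕1⊕1⊕0⊕0 = 1
s16: b16⊕b17⊕b18⊕b19⊕b20⊕b21⊕b22⊕b23⊕b24⊕b25⊕b26⊕b27⊕b28⊕b29⊕b30⊕b31 = 0⊕1⊕0⊕1⊕1⊕0⊕0⊕0⊕0⊕1⊕0⊕1⊕1⊕1⊕0⊕0 = 1
Syndrome (s16...s1) = 11100 → position 28.
Overall parity (XOR of all 32 bits, including p0): 0⊕1⊕0⊕0⊕1⊕1⊕0⊕1⊕0⊕0⊕0⊕0⊕0⊕0⊕1⊕0⊕0⊕1⊕0⊕1⊕1⊕0⊕0⊕0⊕0⊕1⊕0⊕1⊕1⊕1⊕0⊕0 = 0
Overall=0, syndrome position=28 → double-bit error detected (uncorrectable).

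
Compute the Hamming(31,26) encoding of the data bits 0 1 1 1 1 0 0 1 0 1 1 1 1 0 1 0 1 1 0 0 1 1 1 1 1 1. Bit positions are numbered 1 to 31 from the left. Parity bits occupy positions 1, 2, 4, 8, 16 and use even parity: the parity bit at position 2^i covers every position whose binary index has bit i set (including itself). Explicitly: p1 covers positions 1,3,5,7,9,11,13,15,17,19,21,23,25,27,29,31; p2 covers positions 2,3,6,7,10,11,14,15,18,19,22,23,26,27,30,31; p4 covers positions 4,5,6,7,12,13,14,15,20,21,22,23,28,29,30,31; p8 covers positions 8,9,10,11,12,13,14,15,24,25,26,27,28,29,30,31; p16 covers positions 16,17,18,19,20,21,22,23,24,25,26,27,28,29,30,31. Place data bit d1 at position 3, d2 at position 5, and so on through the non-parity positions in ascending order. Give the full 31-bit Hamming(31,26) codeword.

1101111010010111110101100111111

Place data bits at non-power-of-two positions: b3=0, b5=1, b6=1, b7=1, b9=1, b10=0, b11=0, b12=1, b13=0, b14=1, b15=1, b17=1, b18=1, b19=0, b20=1, b21=0, b22=1, b23=1, b24=0, b25=0, b26=1, b27=1, b28=1, b29=1, b30=1, b31=1.
p1 = XOR of data positions {3,5,7,9,11,13,15,17,19,21,23,25,27,29,31} = 0⊕1⊕1⊕1⊕0⊕0⊕1⊕1⊕0⊕0⊕1⊕0⊕1⊕1⊕1 = 1
p2 = XOR of data positions {3,6,7,10,11,14,15,18,19,22,23,26,27,30,31} = 0⊕1⊕1⊕0⊕0⊕1⊕1⊕1⊕0⊕1⊕1⊕1⊕1⊕1⊕1 = 1
p4 = XOR of data positions {5,6,7,12,13,14,15,20,21,22,23,28,29,30,31} = 1⊕1⊕1⊕1⊕0⊕1⊕1⊕1⊕0⊕1⊕1⊕1⊕1⊕1⊕1 = 1
p8 = XOR of data positions {9,10,11,12,13,14,15,24,25,26,27,28,29,30,31} = 1⊕0⊕0⊕1⊕0⊕1⊕1⊕0⊕0⊕1⊕1⊕1⊕1⊕1⊕1 = 0
p16 = XOR of data positions {17,18,19,20,21,22,23,24,25,26,27,28,29,30,31} = 1⊕1⊕0⊕1⊕0⊕1⊕1⊕0⊕0⊕1⊕1⊕1⊕1⊕1⊕1 = 1
Codeword b1..b31 = 1101111010010111110101100111111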